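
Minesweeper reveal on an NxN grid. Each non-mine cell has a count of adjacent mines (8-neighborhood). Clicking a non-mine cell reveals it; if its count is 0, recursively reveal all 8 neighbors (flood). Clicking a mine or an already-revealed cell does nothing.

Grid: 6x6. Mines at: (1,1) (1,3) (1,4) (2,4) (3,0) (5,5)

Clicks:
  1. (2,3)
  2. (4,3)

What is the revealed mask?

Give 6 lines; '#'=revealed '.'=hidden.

Click 1 (2,3) count=3: revealed 1 new [(2,3)] -> total=1
Click 2 (4,3) count=0: revealed 16 new [(2,1) (2,2) (3,1) (3,2) (3,3) (3,4) (4,0) (4,1) (4,2) (4,3) (4,4) (5,0) (5,1) (5,2) (5,3) (5,4)] -> total=17

Answer: ......
......
.###..
.####.
#####.
#####.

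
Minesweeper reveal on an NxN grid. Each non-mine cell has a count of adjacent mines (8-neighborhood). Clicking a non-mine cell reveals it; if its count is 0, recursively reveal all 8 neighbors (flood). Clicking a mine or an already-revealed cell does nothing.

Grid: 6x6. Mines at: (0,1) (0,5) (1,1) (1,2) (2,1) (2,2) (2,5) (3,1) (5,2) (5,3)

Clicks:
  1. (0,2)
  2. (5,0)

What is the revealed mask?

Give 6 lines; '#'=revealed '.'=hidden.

Answer: ..#...
......
......
......
##....
##....

Derivation:
Click 1 (0,2) count=3: revealed 1 new [(0,2)] -> total=1
Click 2 (5,0) count=0: revealed 4 new [(4,0) (4,1) (5,0) (5,1)] -> total=5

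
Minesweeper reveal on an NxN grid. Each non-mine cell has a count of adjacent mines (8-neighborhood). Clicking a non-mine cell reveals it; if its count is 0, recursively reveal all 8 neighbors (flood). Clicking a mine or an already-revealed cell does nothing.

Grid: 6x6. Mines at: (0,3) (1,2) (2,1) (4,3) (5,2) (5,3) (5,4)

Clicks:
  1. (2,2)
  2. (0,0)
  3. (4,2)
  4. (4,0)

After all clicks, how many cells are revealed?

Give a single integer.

Click 1 (2,2) count=2: revealed 1 new [(2,2)] -> total=1
Click 2 (0,0) count=0: revealed 4 new [(0,0) (0,1) (1,0) (1,1)] -> total=5
Click 3 (4,2) count=3: revealed 1 new [(4,2)] -> total=6
Click 4 (4,0) count=0: revealed 6 new [(3,0) (3,1) (4,0) (4,1) (5,0) (5,1)] -> total=12

Answer: 12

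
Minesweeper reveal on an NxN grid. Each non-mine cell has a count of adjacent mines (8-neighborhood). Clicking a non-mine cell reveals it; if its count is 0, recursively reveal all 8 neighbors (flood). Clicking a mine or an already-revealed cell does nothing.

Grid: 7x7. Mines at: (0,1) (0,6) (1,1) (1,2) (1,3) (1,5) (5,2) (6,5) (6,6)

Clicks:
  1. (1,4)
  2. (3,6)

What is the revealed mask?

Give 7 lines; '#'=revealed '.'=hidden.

Click 1 (1,4) count=2: revealed 1 new [(1,4)] -> total=1
Click 2 (3,6) count=0: revealed 29 new [(2,0) (2,1) (2,2) (2,3) (2,4) (2,5) (2,6) (3,0) (3,1) (3,2) (3,3) (3,4) (3,5) (3,6) (4,0) (4,1) (4,2) (4,3) (4,4) (4,5) (4,6) (5,0) (5,1) (5,3) (5,4) (5,5) (5,6) (6,0) (6,1)] -> total=30

Answer: .......
....#..
#######
#######
#######
##.####
##.....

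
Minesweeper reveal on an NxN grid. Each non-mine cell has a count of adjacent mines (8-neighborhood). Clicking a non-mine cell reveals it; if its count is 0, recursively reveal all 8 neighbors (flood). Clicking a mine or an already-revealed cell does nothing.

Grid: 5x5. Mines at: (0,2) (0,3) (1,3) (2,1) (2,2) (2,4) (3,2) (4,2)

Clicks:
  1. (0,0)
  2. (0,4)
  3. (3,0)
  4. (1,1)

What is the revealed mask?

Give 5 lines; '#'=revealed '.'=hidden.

Answer: ##..#
##...
.....
#....
.....

Derivation:
Click 1 (0,0) count=0: revealed 4 new [(0,0) (0,1) (1,0) (1,1)] -> total=4
Click 2 (0,4) count=2: revealed 1 new [(0,4)] -> total=5
Click 3 (3,0) count=1: revealed 1 new [(3,0)] -> total=6
Click 4 (1,1) count=3: revealed 0 new [(none)] -> total=6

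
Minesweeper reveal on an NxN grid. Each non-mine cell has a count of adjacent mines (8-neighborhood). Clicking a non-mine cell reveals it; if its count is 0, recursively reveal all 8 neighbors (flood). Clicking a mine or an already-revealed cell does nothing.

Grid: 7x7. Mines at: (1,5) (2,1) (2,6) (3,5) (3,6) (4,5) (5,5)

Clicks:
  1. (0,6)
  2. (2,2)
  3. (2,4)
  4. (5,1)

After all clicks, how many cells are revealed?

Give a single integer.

Answer: 34

Derivation:
Click 1 (0,6) count=1: revealed 1 new [(0,6)] -> total=1
Click 2 (2,2) count=1: revealed 1 new [(2,2)] -> total=2
Click 3 (2,4) count=2: revealed 1 new [(2,4)] -> total=3
Click 4 (5,1) count=0: revealed 31 new [(0,0) (0,1) (0,2) (0,3) (0,4) (1,0) (1,1) (1,2) (1,3) (1,4) (2,3) (3,0) (3,1) (3,2) (3,3) (3,4) (4,0) (4,1) (4,2) (4,3) (4,4) (5,0) (5,1) (5,2) (5,3) (5,4) (6,0) (6,1) (6,2) (6,3) (6,4)] -> total=34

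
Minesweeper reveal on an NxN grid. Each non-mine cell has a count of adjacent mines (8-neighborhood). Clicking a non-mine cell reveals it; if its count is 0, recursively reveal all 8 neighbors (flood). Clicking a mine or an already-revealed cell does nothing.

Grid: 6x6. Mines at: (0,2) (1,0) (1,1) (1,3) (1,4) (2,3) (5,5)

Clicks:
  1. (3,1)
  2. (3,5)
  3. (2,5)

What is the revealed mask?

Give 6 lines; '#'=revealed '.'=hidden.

Answer: ......
......
###.##
######
######
#####.

Derivation:
Click 1 (3,1) count=0: revealed 18 new [(2,0) (2,1) (2,2) (3,0) (3,1) (3,2) (3,3) (3,4) (4,0) (4,1) (4,2) (4,3) (4,4) (5,0) (5,1) (5,2) (5,3) (5,4)] -> total=18
Click 2 (3,5) count=0: revealed 4 new [(2,4) (2,5) (3,5) (4,5)] -> total=22
Click 3 (2,5) count=1: revealed 0 new [(none)] -> total=22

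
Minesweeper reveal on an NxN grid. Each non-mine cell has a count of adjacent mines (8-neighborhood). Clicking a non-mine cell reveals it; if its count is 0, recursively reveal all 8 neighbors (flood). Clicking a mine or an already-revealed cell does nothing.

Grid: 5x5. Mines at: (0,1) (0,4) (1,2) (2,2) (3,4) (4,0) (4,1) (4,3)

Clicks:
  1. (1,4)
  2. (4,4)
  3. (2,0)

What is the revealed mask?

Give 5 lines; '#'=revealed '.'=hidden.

Click 1 (1,4) count=1: revealed 1 new [(1,4)] -> total=1
Click 2 (4,4) count=2: revealed 1 new [(4,4)] -> total=2
Click 3 (2,0) count=0: revealed 6 new [(1,0) (1,1) (2,0) (2,1) (3,0) (3,1)] -> total=8

Answer: .....
##..#
##...
##...
....#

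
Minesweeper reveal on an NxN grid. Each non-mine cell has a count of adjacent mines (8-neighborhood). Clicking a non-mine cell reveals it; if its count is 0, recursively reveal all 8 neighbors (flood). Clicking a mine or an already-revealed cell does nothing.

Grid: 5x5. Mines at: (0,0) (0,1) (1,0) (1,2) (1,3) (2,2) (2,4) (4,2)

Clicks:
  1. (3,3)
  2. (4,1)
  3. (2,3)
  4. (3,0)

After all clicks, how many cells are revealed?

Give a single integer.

Answer: 8

Derivation:
Click 1 (3,3) count=3: revealed 1 new [(3,3)] -> total=1
Click 2 (4,1) count=1: revealed 1 new [(4,1)] -> total=2
Click 3 (2,3) count=4: revealed 1 new [(2,3)] -> total=3
Click 4 (3,0) count=0: revealed 5 new [(2,0) (2,1) (3,0) (3,1) (4,0)] -> total=8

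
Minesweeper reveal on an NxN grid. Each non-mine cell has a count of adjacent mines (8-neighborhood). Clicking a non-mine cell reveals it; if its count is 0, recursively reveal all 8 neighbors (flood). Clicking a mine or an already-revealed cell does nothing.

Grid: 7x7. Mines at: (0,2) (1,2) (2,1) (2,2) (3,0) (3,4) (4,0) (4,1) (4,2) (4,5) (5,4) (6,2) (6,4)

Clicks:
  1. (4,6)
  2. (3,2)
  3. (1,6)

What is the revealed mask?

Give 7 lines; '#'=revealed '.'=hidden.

Answer: ...####
...####
...####
..#..##
......#
.......
.......

Derivation:
Click 1 (4,6) count=1: revealed 1 new [(4,6)] -> total=1
Click 2 (3,2) count=4: revealed 1 new [(3,2)] -> total=2
Click 3 (1,6) count=0: revealed 14 new [(0,3) (0,4) (0,5) (0,6) (1,3) (1,4) (1,5) (1,6) (2,3) (2,4) (2,5) (2,6) (3,5) (3,6)] -> total=16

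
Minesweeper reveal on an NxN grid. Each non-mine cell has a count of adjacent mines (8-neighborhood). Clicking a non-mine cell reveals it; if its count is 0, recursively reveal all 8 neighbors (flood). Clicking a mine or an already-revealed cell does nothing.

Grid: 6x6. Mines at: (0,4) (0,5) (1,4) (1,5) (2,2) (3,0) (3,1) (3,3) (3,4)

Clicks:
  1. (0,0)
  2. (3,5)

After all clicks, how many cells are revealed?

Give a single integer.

Click 1 (0,0) count=0: revealed 10 new [(0,0) (0,1) (0,2) (0,3) (1,0) (1,1) (1,2) (1,3) (2,0) (2,1)] -> total=10
Click 2 (3,5) count=1: revealed 1 new [(3,5)] -> total=11

Answer: 11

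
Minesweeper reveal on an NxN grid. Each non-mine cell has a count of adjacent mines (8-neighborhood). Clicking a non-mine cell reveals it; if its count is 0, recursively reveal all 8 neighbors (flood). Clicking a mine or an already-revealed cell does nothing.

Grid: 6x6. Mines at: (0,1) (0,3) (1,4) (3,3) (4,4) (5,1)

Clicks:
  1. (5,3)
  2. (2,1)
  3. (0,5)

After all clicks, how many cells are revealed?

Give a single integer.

Click 1 (5,3) count=1: revealed 1 new [(5,3)] -> total=1
Click 2 (2,1) count=0: revealed 12 new [(1,0) (1,1) (1,2) (2,0) (2,1) (2,2) (3,0) (3,1) (3,2) (4,0) (4,1) (4,2)] -> total=13
Click 3 (0,5) count=1: revealed 1 new [(0,5)] -> total=14

Answer: 14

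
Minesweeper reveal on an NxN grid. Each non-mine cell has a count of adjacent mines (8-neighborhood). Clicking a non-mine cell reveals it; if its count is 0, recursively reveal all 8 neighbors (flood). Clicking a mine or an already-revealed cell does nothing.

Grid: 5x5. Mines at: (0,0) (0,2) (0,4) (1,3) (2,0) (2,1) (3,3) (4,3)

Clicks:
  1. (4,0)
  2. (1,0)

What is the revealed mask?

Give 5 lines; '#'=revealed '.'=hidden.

Answer: .....
#....
.....
###..
###..

Derivation:
Click 1 (4,0) count=0: revealed 6 new [(3,0) (3,1) (3,2) (4,0) (4,1) (4,2)] -> total=6
Click 2 (1,0) count=3: revealed 1 new [(1,0)] -> total=7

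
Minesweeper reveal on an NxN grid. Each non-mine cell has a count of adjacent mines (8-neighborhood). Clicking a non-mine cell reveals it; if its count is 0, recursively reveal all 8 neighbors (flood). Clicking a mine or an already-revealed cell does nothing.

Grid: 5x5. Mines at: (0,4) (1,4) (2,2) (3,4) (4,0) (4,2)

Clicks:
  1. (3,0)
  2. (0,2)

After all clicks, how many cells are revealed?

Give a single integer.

Click 1 (3,0) count=1: revealed 1 new [(3,0)] -> total=1
Click 2 (0,2) count=0: revealed 11 new [(0,0) (0,1) (0,2) (0,3) (1,0) (1,1) (1,2) (1,3) (2,0) (2,1) (3,1)] -> total=12

Answer: 12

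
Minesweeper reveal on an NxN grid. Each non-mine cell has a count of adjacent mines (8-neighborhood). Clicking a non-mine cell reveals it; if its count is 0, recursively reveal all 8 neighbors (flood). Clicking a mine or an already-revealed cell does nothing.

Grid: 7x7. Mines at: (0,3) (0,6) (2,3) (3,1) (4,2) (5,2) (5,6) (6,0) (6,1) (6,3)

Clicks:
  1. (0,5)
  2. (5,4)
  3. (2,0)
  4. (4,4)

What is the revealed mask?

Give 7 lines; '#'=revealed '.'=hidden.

Click 1 (0,5) count=1: revealed 1 new [(0,5)] -> total=1
Click 2 (5,4) count=1: revealed 1 new [(5,4)] -> total=2
Click 3 (2,0) count=1: revealed 1 new [(2,0)] -> total=3
Click 4 (4,4) count=0: revealed 16 new [(1,4) (1,5) (1,6) (2,4) (2,5) (2,6) (3,3) (3,4) (3,5) (3,6) (4,3) (4,4) (4,5) (4,6) (5,3) (5,5)] -> total=19

Answer: .....#.
....###
#...###
...####
...####
...###.
.......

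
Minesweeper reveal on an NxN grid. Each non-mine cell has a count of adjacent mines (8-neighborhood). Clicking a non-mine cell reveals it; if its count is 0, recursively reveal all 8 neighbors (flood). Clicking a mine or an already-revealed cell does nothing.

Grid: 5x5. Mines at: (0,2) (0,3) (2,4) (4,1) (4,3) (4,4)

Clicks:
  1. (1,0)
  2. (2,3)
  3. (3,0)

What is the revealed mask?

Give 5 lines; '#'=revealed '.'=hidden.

Click 1 (1,0) count=0: revealed 14 new [(0,0) (0,1) (1,0) (1,1) (1,2) (1,3) (2,0) (2,1) (2,2) (2,3) (3,0) (3,1) (3,2) (3,3)] -> total=14
Click 2 (2,3) count=1: revealed 0 new [(none)] -> total=14
Click 3 (3,0) count=1: revealed 0 new [(none)] -> total=14

Answer: ##...
####.
####.
####.
.....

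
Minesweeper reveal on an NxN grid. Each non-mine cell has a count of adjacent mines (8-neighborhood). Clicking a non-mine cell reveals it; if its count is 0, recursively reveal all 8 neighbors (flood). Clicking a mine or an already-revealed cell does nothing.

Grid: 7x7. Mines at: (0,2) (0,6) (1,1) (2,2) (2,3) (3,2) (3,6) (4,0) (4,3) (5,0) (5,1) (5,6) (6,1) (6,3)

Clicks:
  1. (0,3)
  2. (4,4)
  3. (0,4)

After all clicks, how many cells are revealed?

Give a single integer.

Click 1 (0,3) count=1: revealed 1 new [(0,3)] -> total=1
Click 2 (4,4) count=1: revealed 1 new [(4,4)] -> total=2
Click 3 (0,4) count=0: revealed 5 new [(0,4) (0,5) (1,3) (1,4) (1,5)] -> total=7

Answer: 7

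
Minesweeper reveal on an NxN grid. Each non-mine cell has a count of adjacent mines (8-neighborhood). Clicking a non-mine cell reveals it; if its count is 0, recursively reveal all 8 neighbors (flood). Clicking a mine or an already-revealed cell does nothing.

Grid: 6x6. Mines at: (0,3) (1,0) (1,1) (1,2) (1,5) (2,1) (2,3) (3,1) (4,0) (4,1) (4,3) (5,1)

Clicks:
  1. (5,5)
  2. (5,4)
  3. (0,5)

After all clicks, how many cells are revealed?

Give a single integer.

Click 1 (5,5) count=0: revealed 8 new [(2,4) (2,5) (3,4) (3,5) (4,4) (4,5) (5,4) (5,5)] -> total=8
Click 2 (5,4) count=1: revealed 0 new [(none)] -> total=8
Click 3 (0,5) count=1: revealed 1 new [(0,5)] -> total=9

Answer: 9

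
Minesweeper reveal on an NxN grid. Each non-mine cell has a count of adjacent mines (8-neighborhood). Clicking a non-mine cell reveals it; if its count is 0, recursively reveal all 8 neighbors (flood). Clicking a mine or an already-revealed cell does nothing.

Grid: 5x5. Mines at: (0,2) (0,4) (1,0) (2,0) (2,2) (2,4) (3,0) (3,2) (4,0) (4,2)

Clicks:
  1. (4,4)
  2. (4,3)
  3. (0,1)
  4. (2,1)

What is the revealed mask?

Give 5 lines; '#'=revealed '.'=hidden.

Click 1 (4,4) count=0: revealed 4 new [(3,3) (3,4) (4,3) (4,4)] -> total=4
Click 2 (4,3) count=2: revealed 0 new [(none)] -> total=4
Click 3 (0,1) count=2: revealed 1 new [(0,1)] -> total=5
Click 4 (2,1) count=5: revealed 1 new [(2,1)] -> total=6

Answer: .#...
.....
.#...
...##
...##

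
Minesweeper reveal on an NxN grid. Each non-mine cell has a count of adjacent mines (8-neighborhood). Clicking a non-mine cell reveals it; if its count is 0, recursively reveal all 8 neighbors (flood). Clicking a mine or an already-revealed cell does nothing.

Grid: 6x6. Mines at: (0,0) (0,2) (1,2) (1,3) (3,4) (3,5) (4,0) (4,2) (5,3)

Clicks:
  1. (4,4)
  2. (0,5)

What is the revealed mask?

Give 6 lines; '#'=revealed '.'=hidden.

Answer: ....##
....##
....##
......
....#.
......

Derivation:
Click 1 (4,4) count=3: revealed 1 new [(4,4)] -> total=1
Click 2 (0,5) count=0: revealed 6 new [(0,4) (0,5) (1,4) (1,5) (2,4) (2,5)] -> total=7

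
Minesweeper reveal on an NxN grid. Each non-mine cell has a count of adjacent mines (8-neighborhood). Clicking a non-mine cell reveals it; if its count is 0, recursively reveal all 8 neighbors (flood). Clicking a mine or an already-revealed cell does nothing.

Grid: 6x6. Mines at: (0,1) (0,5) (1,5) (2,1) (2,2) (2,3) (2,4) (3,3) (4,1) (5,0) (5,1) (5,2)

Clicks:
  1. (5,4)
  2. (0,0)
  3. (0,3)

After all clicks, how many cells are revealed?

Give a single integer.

Click 1 (5,4) count=0: revealed 8 new [(3,4) (3,5) (4,3) (4,4) (4,5) (5,3) (5,4) (5,5)] -> total=8
Click 2 (0,0) count=1: revealed 1 new [(0,0)] -> total=9
Click 3 (0,3) count=0: revealed 6 new [(0,2) (0,3) (0,4) (1,2) (1,3) (1,4)] -> total=15

Answer: 15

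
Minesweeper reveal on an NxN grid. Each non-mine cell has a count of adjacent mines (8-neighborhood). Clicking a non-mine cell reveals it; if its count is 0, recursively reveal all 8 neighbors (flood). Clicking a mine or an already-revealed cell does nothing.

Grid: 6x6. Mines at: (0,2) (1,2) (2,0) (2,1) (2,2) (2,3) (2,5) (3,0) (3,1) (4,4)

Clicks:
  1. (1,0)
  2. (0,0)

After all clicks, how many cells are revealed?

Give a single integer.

Click 1 (1,0) count=2: revealed 1 new [(1,0)] -> total=1
Click 2 (0,0) count=0: revealed 3 new [(0,0) (0,1) (1,1)] -> total=4

Answer: 4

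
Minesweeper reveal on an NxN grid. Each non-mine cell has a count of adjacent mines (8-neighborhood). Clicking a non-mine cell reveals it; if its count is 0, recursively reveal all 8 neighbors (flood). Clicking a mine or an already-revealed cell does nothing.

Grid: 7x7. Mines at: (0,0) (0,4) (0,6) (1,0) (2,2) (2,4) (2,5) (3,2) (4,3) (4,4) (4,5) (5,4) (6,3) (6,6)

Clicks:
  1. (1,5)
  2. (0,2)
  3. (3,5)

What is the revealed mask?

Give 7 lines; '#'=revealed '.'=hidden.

Answer: .###...
.###.#.
.......
.....#.
.......
.......
.......

Derivation:
Click 1 (1,5) count=4: revealed 1 new [(1,5)] -> total=1
Click 2 (0,2) count=0: revealed 6 new [(0,1) (0,2) (0,3) (1,1) (1,2) (1,3)] -> total=7
Click 3 (3,5) count=4: revealed 1 new [(3,5)] -> total=8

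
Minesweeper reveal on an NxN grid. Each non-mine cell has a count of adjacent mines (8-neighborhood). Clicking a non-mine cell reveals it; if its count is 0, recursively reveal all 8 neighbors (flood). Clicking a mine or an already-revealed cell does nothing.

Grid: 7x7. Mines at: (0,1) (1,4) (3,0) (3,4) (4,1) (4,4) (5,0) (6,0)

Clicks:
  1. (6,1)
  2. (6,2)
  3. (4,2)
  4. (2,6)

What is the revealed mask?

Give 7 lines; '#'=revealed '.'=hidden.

Click 1 (6,1) count=2: revealed 1 new [(6,1)] -> total=1
Click 2 (6,2) count=0: revealed 21 new [(0,5) (0,6) (1,5) (1,6) (2,5) (2,6) (3,5) (3,6) (4,5) (4,6) (5,1) (5,2) (5,3) (5,4) (5,5) (5,6) (6,2) (6,3) (6,4) (6,5) (6,6)] -> total=22
Click 3 (4,2) count=1: revealed 1 new [(4,2)] -> total=23
Click 4 (2,6) count=0: revealed 0 new [(none)] -> total=23

Answer: .....##
.....##
.....##
.....##
..#..##
.######
.######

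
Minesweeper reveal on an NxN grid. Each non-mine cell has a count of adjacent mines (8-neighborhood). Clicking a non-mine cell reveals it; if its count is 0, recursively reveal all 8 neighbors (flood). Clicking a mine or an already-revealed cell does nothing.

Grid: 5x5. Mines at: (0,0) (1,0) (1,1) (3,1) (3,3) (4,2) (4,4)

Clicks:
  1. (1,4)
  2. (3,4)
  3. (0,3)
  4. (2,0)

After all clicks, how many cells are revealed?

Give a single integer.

Answer: 11

Derivation:
Click 1 (1,4) count=0: revealed 9 new [(0,2) (0,3) (0,4) (1,2) (1,3) (1,4) (2,2) (2,3) (2,4)] -> total=9
Click 2 (3,4) count=2: revealed 1 new [(3,4)] -> total=10
Click 3 (0,3) count=0: revealed 0 new [(none)] -> total=10
Click 4 (2,0) count=3: revealed 1 new [(2,0)] -> total=11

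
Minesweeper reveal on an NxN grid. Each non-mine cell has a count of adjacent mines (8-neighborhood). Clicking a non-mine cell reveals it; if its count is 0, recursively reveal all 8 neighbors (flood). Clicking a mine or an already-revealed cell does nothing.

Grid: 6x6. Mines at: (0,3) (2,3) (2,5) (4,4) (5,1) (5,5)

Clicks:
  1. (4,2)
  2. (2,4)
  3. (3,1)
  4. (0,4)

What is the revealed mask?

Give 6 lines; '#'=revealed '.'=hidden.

Click 1 (4,2) count=1: revealed 1 new [(4,2)] -> total=1
Click 2 (2,4) count=2: revealed 1 new [(2,4)] -> total=2
Click 3 (3,1) count=0: revealed 14 new [(0,0) (0,1) (0,2) (1,0) (1,1) (1,2) (2,0) (2,1) (2,2) (3,0) (3,1) (3,2) (4,0) (4,1)] -> total=16
Click 4 (0,4) count=1: revealed 1 new [(0,4)] -> total=17

Answer: ###.#.
###...
###.#.
###...
###...
......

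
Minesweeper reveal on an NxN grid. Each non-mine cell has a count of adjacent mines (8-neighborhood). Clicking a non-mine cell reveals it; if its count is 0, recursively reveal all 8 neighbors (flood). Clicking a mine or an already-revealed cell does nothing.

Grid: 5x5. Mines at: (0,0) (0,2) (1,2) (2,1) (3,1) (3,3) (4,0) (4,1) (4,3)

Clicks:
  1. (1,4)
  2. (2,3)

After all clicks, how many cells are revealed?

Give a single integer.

Answer: 6

Derivation:
Click 1 (1,4) count=0: revealed 6 new [(0,3) (0,4) (1,3) (1,4) (2,3) (2,4)] -> total=6
Click 2 (2,3) count=2: revealed 0 new [(none)] -> total=6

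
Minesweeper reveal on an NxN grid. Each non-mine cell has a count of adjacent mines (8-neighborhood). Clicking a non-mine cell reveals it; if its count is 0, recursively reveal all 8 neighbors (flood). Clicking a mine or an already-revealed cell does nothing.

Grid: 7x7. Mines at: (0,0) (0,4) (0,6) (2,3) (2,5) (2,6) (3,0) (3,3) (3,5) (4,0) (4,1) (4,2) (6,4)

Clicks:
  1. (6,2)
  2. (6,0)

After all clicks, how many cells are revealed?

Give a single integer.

Click 1 (6,2) count=0: revealed 8 new [(5,0) (5,1) (5,2) (5,3) (6,0) (6,1) (6,2) (6,3)] -> total=8
Click 2 (6,0) count=0: revealed 0 new [(none)] -> total=8

Answer: 8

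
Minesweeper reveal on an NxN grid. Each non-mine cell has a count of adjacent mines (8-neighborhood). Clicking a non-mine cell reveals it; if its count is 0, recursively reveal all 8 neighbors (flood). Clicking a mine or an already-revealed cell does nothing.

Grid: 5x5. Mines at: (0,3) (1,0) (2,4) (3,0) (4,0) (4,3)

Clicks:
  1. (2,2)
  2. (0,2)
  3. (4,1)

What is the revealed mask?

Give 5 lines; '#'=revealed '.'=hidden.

Answer: ..#..
.###.
.###.
.###.
.#...

Derivation:
Click 1 (2,2) count=0: revealed 9 new [(1,1) (1,2) (1,3) (2,1) (2,2) (2,3) (3,1) (3,2) (3,3)] -> total=9
Click 2 (0,2) count=1: revealed 1 new [(0,2)] -> total=10
Click 3 (4,1) count=2: revealed 1 new [(4,1)] -> total=11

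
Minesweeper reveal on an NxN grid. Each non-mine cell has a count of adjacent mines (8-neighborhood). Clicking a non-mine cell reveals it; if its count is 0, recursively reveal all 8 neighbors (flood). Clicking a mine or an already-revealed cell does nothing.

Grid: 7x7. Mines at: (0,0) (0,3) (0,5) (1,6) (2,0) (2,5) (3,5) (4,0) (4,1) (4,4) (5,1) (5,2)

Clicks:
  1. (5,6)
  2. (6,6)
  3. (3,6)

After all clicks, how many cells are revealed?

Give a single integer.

Click 1 (5,6) count=0: revealed 10 new [(4,5) (4,6) (5,3) (5,4) (5,5) (5,6) (6,3) (6,4) (6,5) (6,6)] -> total=10
Click 2 (6,6) count=0: revealed 0 new [(none)] -> total=10
Click 3 (3,6) count=2: revealed 1 new [(3,6)] -> total=11

Answer: 11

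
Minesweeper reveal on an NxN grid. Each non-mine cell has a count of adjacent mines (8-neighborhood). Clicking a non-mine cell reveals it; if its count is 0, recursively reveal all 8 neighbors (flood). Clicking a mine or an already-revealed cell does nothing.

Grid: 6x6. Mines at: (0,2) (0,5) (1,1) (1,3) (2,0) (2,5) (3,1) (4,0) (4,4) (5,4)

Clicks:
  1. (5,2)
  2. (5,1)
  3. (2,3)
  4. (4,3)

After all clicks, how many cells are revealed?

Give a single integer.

Click 1 (5,2) count=0: revealed 6 new [(4,1) (4,2) (4,3) (5,1) (5,2) (5,3)] -> total=6
Click 2 (5,1) count=1: revealed 0 new [(none)] -> total=6
Click 3 (2,3) count=1: revealed 1 new [(2,3)] -> total=7
Click 4 (4,3) count=2: revealed 0 new [(none)] -> total=7

Answer: 7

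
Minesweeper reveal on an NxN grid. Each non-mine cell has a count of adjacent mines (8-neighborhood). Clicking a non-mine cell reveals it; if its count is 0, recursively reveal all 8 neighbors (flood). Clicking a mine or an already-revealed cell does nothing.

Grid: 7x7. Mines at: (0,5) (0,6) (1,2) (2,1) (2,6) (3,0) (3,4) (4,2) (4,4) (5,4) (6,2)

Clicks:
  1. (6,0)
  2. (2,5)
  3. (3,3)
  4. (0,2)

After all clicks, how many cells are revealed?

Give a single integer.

Answer: 9

Derivation:
Click 1 (6,0) count=0: revealed 6 new [(4,0) (4,1) (5,0) (5,1) (6,0) (6,1)] -> total=6
Click 2 (2,5) count=2: revealed 1 new [(2,5)] -> total=7
Click 3 (3,3) count=3: revealed 1 new [(3,3)] -> total=8
Click 4 (0,2) count=1: revealed 1 new [(0,2)] -> total=9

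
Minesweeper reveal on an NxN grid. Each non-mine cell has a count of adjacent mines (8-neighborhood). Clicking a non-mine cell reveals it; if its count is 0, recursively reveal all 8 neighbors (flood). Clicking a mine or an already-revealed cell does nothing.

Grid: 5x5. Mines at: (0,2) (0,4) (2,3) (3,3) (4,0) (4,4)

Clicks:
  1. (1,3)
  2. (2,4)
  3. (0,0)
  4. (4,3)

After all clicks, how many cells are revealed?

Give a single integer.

Click 1 (1,3) count=3: revealed 1 new [(1,3)] -> total=1
Click 2 (2,4) count=2: revealed 1 new [(2,4)] -> total=2
Click 3 (0,0) count=0: revealed 11 new [(0,0) (0,1) (1,0) (1,1) (1,2) (2,0) (2,1) (2,2) (3,0) (3,1) (3,2)] -> total=13
Click 4 (4,3) count=2: revealed 1 new [(4,3)] -> total=14

Answer: 14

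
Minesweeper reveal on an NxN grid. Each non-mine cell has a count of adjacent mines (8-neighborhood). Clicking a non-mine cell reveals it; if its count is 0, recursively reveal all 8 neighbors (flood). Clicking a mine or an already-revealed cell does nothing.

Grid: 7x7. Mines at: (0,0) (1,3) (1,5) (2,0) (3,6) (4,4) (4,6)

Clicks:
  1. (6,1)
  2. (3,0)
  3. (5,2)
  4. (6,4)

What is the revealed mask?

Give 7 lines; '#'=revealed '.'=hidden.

Click 1 (6,1) count=0: revealed 25 new [(2,1) (2,2) (2,3) (3,0) (3,1) (3,2) (3,3) (4,0) (4,1) (4,2) (4,3) (5,0) (5,1) (5,2) (5,3) (5,4) (5,5) (5,6) (6,0) (6,1) (6,2) (6,3) (6,4) (6,5) (6,6)] -> total=25
Click 2 (3,0) count=1: revealed 0 new [(none)] -> total=25
Click 3 (5,2) count=0: revealed 0 new [(none)] -> total=25
Click 4 (6,4) count=0: revealed 0 new [(none)] -> total=25

Answer: .......
.......
.###...
####...
####...
#######
#######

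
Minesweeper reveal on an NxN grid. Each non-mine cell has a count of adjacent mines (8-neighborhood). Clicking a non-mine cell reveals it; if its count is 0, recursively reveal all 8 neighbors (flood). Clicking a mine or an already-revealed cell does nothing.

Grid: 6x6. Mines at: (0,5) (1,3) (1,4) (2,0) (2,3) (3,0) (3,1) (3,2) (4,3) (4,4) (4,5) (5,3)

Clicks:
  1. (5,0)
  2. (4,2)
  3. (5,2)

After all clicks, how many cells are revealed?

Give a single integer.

Click 1 (5,0) count=0: revealed 6 new [(4,0) (4,1) (4,2) (5,0) (5,1) (5,2)] -> total=6
Click 2 (4,2) count=4: revealed 0 new [(none)] -> total=6
Click 3 (5,2) count=2: revealed 0 new [(none)] -> total=6

Answer: 6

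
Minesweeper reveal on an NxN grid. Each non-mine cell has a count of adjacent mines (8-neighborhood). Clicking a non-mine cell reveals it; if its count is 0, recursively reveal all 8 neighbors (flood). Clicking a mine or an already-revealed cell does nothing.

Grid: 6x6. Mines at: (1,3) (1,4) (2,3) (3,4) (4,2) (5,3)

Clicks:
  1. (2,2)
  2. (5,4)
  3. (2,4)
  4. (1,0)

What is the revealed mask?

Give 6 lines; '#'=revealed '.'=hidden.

Answer: ###...
###...
###.#.
###...
##....
##..#.

Derivation:
Click 1 (2,2) count=2: revealed 1 new [(2,2)] -> total=1
Click 2 (5,4) count=1: revealed 1 new [(5,4)] -> total=2
Click 3 (2,4) count=4: revealed 1 new [(2,4)] -> total=3
Click 4 (1,0) count=0: revealed 15 new [(0,0) (0,1) (0,2) (1,0) (1,1) (1,2) (2,0) (2,1) (3,0) (3,1) (3,2) (4,0) (4,1) (5,0) (5,1)] -> total=18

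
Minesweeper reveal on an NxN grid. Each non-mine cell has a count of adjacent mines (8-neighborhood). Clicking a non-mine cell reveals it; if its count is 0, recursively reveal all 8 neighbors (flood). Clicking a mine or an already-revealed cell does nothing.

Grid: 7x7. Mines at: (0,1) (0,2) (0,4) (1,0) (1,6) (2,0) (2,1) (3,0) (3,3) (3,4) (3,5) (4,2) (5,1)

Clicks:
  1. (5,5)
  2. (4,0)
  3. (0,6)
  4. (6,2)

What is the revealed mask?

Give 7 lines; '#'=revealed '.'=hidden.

Click 1 (5,5) count=0: revealed 14 new [(4,3) (4,4) (4,5) (4,6) (5,2) (5,3) (5,4) (5,5) (5,6) (6,2) (6,3) (6,4) (6,5) (6,6)] -> total=14
Click 2 (4,0) count=2: revealed 1 new [(4,0)] -> total=15
Click 3 (0,6) count=1: revealed 1 new [(0,6)] -> total=16
Click 4 (6,2) count=1: revealed 0 new [(none)] -> total=16

Answer: ......#
.......
.......
.......
#..####
..#####
..#####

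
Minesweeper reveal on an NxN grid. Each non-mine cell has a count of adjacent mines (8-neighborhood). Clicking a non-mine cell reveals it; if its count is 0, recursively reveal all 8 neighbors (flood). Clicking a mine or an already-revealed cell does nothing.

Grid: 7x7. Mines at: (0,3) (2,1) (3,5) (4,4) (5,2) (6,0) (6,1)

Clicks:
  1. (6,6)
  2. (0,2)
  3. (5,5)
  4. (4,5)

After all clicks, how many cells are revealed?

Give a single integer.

Answer: 11

Derivation:
Click 1 (6,6) count=0: revealed 10 new [(4,5) (4,6) (5,3) (5,4) (5,5) (5,6) (6,3) (6,4) (6,5) (6,6)] -> total=10
Click 2 (0,2) count=1: revealed 1 new [(0,2)] -> total=11
Click 3 (5,5) count=1: revealed 0 new [(none)] -> total=11
Click 4 (4,5) count=2: revealed 0 new [(none)] -> total=11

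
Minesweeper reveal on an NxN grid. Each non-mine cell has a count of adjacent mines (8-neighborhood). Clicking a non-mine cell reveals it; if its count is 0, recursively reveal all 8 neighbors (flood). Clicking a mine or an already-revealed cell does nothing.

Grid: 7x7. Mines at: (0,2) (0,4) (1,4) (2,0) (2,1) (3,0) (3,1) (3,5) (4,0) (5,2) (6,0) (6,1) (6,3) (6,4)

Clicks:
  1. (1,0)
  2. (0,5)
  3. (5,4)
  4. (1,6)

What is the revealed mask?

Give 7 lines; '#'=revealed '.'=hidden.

Answer: .....##
#....##
.....##
.......
.......
....#..
.......

Derivation:
Click 1 (1,0) count=2: revealed 1 new [(1,0)] -> total=1
Click 2 (0,5) count=2: revealed 1 new [(0,5)] -> total=2
Click 3 (5,4) count=2: revealed 1 new [(5,4)] -> total=3
Click 4 (1,6) count=0: revealed 5 new [(0,6) (1,5) (1,6) (2,5) (2,6)] -> total=8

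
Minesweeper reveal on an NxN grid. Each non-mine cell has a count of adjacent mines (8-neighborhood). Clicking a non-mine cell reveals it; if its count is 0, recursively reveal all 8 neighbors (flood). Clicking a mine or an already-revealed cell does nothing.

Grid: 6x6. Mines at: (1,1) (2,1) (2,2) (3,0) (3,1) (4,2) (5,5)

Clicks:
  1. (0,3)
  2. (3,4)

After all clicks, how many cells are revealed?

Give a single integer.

Click 1 (0,3) count=0: revealed 17 new [(0,2) (0,3) (0,4) (0,5) (1,2) (1,3) (1,4) (1,5) (2,3) (2,4) (2,5) (3,3) (3,4) (3,5) (4,3) (4,4) (4,5)] -> total=17
Click 2 (3,4) count=0: revealed 0 new [(none)] -> total=17

Answer: 17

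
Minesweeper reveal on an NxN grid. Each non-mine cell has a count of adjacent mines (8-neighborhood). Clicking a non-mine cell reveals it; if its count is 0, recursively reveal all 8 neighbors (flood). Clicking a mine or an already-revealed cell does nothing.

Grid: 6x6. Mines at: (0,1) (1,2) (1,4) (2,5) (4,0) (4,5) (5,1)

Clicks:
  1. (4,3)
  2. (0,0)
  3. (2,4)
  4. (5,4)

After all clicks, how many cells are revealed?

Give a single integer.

Click 1 (4,3) count=0: revealed 15 new [(2,1) (2,2) (2,3) (2,4) (3,1) (3,2) (3,3) (3,4) (4,1) (4,2) (4,3) (4,4) (5,2) (5,3) (5,4)] -> total=15
Click 2 (0,0) count=1: revealed 1 new [(0,0)] -> total=16
Click 3 (2,4) count=2: revealed 0 new [(none)] -> total=16
Click 4 (5,4) count=1: revealed 0 new [(none)] -> total=16

Answer: 16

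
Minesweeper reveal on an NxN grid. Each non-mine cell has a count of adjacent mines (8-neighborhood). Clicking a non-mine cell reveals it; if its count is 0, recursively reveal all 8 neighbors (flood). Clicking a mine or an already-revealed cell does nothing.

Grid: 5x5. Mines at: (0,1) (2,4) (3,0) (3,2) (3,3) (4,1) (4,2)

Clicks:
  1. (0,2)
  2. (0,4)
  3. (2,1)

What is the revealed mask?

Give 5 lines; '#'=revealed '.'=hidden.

Click 1 (0,2) count=1: revealed 1 new [(0,2)] -> total=1
Click 2 (0,4) count=0: revealed 5 new [(0,3) (0,4) (1,2) (1,3) (1,4)] -> total=6
Click 3 (2,1) count=2: revealed 1 new [(2,1)] -> total=7

Answer: ..###
..###
.#...
.....
.....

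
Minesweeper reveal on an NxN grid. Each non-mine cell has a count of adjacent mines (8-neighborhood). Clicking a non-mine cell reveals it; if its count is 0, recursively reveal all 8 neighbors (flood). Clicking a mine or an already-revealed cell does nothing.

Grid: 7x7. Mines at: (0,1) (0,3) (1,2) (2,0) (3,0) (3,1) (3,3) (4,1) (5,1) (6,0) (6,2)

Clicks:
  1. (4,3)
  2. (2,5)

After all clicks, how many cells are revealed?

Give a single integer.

Answer: 24

Derivation:
Click 1 (4,3) count=1: revealed 1 new [(4,3)] -> total=1
Click 2 (2,5) count=0: revealed 23 new [(0,4) (0,5) (0,6) (1,4) (1,5) (1,6) (2,4) (2,5) (2,6) (3,4) (3,5) (3,6) (4,4) (4,5) (4,6) (5,3) (5,4) (5,5) (5,6) (6,3) (6,4) (6,5) (6,6)] -> total=24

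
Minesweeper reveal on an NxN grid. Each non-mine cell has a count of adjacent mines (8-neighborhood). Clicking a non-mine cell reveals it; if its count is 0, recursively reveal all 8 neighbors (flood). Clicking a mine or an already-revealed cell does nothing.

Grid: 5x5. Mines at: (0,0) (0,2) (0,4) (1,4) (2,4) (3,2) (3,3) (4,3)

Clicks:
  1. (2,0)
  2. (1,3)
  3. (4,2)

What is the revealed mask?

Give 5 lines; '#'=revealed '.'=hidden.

Answer: .....
##.#.
##...
##...
###..

Derivation:
Click 1 (2,0) count=0: revealed 8 new [(1,0) (1,1) (2,0) (2,1) (3,0) (3,1) (4,0) (4,1)] -> total=8
Click 2 (1,3) count=4: revealed 1 new [(1,3)] -> total=9
Click 3 (4,2) count=3: revealed 1 new [(4,2)] -> total=10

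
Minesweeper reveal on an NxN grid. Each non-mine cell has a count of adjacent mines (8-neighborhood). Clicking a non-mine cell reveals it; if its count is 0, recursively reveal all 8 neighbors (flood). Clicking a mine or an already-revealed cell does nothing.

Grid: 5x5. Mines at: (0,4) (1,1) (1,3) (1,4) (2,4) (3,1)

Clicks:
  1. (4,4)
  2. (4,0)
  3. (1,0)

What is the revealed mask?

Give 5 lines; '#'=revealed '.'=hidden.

Answer: .....
#....
.....
..###
#.###

Derivation:
Click 1 (4,4) count=0: revealed 6 new [(3,2) (3,3) (3,4) (4,2) (4,3) (4,4)] -> total=6
Click 2 (4,0) count=1: revealed 1 new [(4,0)] -> total=7
Click 3 (1,0) count=1: revealed 1 new [(1,0)] -> total=8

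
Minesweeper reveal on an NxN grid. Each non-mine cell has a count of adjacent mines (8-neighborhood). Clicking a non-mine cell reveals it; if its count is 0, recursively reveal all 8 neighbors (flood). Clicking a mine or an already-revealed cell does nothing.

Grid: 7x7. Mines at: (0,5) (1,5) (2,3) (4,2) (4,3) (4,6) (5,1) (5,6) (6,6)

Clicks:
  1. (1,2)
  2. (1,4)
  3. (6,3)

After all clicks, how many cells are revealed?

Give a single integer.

Answer: 10

Derivation:
Click 1 (1,2) count=1: revealed 1 new [(1,2)] -> total=1
Click 2 (1,4) count=3: revealed 1 new [(1,4)] -> total=2
Click 3 (6,3) count=0: revealed 8 new [(5,2) (5,3) (5,4) (5,5) (6,2) (6,3) (6,4) (6,5)] -> total=10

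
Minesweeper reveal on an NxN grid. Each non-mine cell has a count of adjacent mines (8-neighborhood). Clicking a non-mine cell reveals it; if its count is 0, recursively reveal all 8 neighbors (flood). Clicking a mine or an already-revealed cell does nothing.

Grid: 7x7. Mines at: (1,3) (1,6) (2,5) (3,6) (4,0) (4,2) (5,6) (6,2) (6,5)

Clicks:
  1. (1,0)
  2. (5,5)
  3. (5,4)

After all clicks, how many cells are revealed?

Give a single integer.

Click 1 (1,0) count=0: revealed 12 new [(0,0) (0,1) (0,2) (1,0) (1,1) (1,2) (2,0) (2,1) (2,2) (3,0) (3,1) (3,2)] -> total=12
Click 2 (5,5) count=2: revealed 1 new [(5,5)] -> total=13
Click 3 (5,4) count=1: revealed 1 new [(5,4)] -> total=14

Answer: 14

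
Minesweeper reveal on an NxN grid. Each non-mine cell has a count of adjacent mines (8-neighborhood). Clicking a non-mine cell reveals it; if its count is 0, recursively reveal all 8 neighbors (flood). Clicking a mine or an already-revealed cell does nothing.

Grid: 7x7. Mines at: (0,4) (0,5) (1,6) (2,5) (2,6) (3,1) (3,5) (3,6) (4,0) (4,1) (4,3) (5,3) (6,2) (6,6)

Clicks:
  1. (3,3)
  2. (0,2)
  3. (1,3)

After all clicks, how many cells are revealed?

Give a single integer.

Answer: 17

Derivation:
Click 1 (3,3) count=1: revealed 1 new [(3,3)] -> total=1
Click 2 (0,2) count=0: revealed 16 new [(0,0) (0,1) (0,2) (0,3) (1,0) (1,1) (1,2) (1,3) (1,4) (2,0) (2,1) (2,2) (2,3) (2,4) (3,2) (3,4)] -> total=17
Click 3 (1,3) count=1: revealed 0 new [(none)] -> total=17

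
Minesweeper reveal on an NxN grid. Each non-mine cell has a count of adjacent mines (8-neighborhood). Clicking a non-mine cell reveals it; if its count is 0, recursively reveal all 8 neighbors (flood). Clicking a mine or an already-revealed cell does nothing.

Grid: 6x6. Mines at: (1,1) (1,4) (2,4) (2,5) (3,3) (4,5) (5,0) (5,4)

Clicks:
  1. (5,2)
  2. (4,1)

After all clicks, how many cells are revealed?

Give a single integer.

Click 1 (5,2) count=0: revealed 6 new [(4,1) (4,2) (4,3) (5,1) (5,2) (5,3)] -> total=6
Click 2 (4,1) count=1: revealed 0 new [(none)] -> total=6

Answer: 6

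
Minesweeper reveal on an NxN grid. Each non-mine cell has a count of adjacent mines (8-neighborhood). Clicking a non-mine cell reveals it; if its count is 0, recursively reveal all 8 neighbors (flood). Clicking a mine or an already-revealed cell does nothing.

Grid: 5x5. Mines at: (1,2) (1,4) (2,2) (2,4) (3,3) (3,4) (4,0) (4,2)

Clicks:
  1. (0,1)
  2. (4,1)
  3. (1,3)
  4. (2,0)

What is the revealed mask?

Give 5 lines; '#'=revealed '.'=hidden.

Answer: ##...
##.#.
##...
##...
.#...

Derivation:
Click 1 (0,1) count=1: revealed 1 new [(0,1)] -> total=1
Click 2 (4,1) count=2: revealed 1 new [(4,1)] -> total=2
Click 3 (1,3) count=4: revealed 1 new [(1,3)] -> total=3
Click 4 (2,0) count=0: revealed 7 new [(0,0) (1,0) (1,1) (2,0) (2,1) (3,0) (3,1)] -> total=10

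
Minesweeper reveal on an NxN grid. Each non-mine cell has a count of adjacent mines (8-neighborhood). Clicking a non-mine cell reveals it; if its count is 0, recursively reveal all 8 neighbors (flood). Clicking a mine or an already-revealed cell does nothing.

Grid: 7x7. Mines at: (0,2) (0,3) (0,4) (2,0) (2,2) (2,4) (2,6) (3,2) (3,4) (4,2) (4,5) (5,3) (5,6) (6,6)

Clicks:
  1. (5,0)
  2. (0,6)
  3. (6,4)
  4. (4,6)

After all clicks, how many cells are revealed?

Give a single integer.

Click 1 (5,0) count=0: revealed 10 new [(3,0) (3,1) (4,0) (4,1) (5,0) (5,1) (5,2) (6,0) (6,1) (6,2)] -> total=10
Click 2 (0,6) count=0: revealed 4 new [(0,5) (0,6) (1,5) (1,6)] -> total=14
Click 3 (6,4) count=1: revealed 1 new [(6,4)] -> total=15
Click 4 (4,6) count=2: revealed 1 new [(4,6)] -> total=16

Answer: 16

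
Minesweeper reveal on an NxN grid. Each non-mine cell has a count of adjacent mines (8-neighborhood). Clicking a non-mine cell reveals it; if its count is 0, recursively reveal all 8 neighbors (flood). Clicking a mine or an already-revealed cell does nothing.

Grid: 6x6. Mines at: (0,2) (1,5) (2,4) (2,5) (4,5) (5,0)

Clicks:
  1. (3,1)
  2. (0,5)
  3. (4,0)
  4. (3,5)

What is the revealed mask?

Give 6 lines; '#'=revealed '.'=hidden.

Answer: ##...#
####..
####..
######
#####.
.####.

Derivation:
Click 1 (3,1) count=0: revealed 24 new [(0,0) (0,1) (1,0) (1,1) (1,2) (1,3) (2,0) (2,1) (2,2) (2,3) (3,0) (3,1) (3,2) (3,3) (3,4) (4,0) (4,1) (4,2) (4,3) (4,4) (5,1) (5,2) (5,3) (5,4)] -> total=24
Click 2 (0,5) count=1: revealed 1 new [(0,5)] -> total=25
Click 3 (4,0) count=1: revealed 0 new [(none)] -> total=25
Click 4 (3,5) count=3: revealed 1 new [(3,5)] -> total=26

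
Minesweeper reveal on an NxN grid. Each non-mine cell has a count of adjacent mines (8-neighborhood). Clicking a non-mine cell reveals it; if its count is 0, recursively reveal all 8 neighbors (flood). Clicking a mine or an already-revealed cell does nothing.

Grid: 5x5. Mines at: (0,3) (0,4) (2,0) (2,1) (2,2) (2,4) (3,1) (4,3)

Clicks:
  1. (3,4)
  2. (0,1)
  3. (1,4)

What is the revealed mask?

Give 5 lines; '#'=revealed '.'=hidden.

Click 1 (3,4) count=2: revealed 1 new [(3,4)] -> total=1
Click 2 (0,1) count=0: revealed 6 new [(0,0) (0,1) (0,2) (1,0) (1,1) (1,2)] -> total=7
Click 3 (1,4) count=3: revealed 1 new [(1,4)] -> total=8

Answer: ###..
###.#
.....
....#
.....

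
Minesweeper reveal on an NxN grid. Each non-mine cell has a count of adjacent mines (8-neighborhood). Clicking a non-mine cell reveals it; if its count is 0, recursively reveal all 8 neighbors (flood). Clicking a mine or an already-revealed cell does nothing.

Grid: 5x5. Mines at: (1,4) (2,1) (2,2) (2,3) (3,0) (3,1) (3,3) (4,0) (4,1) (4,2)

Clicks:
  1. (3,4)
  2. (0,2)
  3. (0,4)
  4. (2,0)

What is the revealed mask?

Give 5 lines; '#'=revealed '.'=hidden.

Answer: #####
####.
#....
....#
.....

Derivation:
Click 1 (3,4) count=2: revealed 1 new [(3,4)] -> total=1
Click 2 (0,2) count=0: revealed 8 new [(0,0) (0,1) (0,2) (0,3) (1,0) (1,1) (1,2) (1,3)] -> total=9
Click 3 (0,4) count=1: revealed 1 new [(0,4)] -> total=10
Click 4 (2,0) count=3: revealed 1 new [(2,0)] -> total=11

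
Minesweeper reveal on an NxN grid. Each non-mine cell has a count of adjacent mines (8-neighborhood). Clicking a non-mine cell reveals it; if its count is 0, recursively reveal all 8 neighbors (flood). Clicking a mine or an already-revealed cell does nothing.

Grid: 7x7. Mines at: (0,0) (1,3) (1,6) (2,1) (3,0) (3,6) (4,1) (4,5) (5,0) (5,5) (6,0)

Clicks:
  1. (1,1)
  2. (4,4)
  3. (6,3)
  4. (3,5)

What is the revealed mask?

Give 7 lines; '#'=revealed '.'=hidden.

Answer: .......
.#.....
..###..
..####.
..###..
.####..
.####..

Derivation:
Click 1 (1,1) count=2: revealed 1 new [(1,1)] -> total=1
Click 2 (4,4) count=2: revealed 1 new [(4,4)] -> total=2
Click 3 (6,3) count=0: revealed 16 new [(2,2) (2,3) (2,4) (3,2) (3,3) (3,4) (4,2) (4,3) (5,1) (5,2) (5,3) (5,4) (6,1) (6,2) (6,3) (6,4)] -> total=18
Click 4 (3,5) count=2: revealed 1 new [(3,5)] -> total=19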